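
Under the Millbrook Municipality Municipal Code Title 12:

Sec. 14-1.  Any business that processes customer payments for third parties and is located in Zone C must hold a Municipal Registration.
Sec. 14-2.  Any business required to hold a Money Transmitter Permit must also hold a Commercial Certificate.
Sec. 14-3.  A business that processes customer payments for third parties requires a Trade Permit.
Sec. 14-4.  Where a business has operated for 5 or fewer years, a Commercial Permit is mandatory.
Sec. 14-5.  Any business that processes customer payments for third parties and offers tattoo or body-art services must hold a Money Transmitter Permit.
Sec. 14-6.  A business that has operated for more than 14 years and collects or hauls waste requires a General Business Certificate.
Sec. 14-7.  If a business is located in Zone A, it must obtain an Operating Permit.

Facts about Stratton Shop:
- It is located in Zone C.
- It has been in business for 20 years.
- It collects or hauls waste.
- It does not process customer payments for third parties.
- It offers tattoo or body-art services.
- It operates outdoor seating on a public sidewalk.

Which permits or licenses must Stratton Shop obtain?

General Business Certificate

Sec. 14-1. does not process customer payments for third parties; is located in Zone C → Municipal Registration not required.
Sec. 14-2. Money Transmitter Permit is not required → no effect.
Sec. 14-3. does not process customer payments for third parties → Trade Permit not required.
Sec. 14-4. years in business 20 > 5 → Commercial Permit not required.
Sec. 14-5. does not process customer payments for third parties; offers tattoo or body-art services → Money Transmitter Permit not required.
Sec. 14-6. years in business 20 > 14; collects or hauls waste → General Business Certificate required.
Sec. 14-7. is located in Zone C (not: is located in Zone A) → Operating Permit not required.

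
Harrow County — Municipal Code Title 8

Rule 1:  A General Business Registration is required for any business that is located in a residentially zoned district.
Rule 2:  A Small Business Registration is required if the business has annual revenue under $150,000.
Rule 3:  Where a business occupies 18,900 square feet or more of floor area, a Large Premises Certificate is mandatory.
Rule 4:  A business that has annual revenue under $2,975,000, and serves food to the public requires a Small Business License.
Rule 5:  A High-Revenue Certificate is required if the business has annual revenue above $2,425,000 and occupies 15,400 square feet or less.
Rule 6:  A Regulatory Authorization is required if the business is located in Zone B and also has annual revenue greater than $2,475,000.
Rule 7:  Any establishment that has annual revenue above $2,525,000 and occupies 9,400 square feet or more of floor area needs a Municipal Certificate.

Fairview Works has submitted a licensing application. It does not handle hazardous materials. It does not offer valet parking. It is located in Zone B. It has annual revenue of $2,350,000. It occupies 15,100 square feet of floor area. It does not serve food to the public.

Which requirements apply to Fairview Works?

Rule 1: is located in Zone B (not: is located in a residentially zoned district) → General Business Registration not required.
Rule 2: revenue $2,350,000 ≥ $150,000 → Small Business Registration not required.
Rule 3: floor area 15,100 square feet < 18,900 square feet → Large Premises Certificate not required.
Rule 4: revenue $2,350,000 < $2,975,000; does not serve food to the public → Small Business License not required.
Rule 5: revenue $2,350,000 ≤ $2,425,000; floor area 15,100 square feet ≤ 15,400 square feet → High-Revenue Certificate not required.
Rule 6: is located in Zone B; revenue $2,350,000 ≤ $2,475,000 → Regulatory Authorization not required.
Rule 7: revenue $2,350,000 ≤ $2,525,000; floor area 15,100 square feet ≥ 9,400 square feet → Municipal Certificate not required.

None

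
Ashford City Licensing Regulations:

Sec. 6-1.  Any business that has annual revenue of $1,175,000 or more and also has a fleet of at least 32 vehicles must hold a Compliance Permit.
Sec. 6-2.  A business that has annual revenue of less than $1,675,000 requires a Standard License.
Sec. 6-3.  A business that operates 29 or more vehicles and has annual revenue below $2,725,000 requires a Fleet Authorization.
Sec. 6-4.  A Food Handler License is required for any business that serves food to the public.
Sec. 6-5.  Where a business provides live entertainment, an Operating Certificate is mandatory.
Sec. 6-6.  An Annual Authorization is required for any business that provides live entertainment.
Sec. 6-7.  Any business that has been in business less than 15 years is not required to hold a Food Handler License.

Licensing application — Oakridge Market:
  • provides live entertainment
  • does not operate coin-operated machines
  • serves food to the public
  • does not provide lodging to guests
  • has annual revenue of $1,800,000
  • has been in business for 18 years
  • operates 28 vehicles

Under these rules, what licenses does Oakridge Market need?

Sec. 6-1. revenue $1,800,000 ≥ $1,175,000; vehicles 28 < 32 → Compliance Permit not required.
Sec. 6-2. revenue $1,800,000 ≥ $1,675,000 → Standard License not required.
Sec. 6-3. vehicles 28 < 29; revenue $1,800,000 < $2,725,000 → Fleet Authorization not required.
Sec. 6-4. serves food to the public → Food Handler License required.
Sec. 6-5. provides live entertainment → Operating Certificate required.
Sec. 6-6. provides live entertainment → Annual Authorization required.
Sec. 6-7. years in business 18 ≥ 15 → Food Handler License exemption does not apply.

Annual Authorization, Food Handler License, Operating Certificate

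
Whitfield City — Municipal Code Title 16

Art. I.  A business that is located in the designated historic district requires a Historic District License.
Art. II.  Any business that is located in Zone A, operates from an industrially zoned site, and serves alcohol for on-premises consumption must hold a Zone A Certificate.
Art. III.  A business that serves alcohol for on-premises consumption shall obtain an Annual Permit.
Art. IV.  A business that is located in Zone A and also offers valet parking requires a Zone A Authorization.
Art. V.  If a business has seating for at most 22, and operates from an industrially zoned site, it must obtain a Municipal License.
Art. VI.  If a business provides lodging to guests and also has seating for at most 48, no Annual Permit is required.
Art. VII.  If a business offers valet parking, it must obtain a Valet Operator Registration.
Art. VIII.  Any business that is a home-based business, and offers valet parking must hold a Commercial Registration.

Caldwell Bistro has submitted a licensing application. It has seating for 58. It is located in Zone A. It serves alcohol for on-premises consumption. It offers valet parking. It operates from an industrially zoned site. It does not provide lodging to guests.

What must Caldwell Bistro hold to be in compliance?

Art. I. is located in Zone A (not: is located in the designated historic district) → Historic District License not required.
Art. II. is located in Zone A; operates from an industrially zoned site; serves alcohol for on-premises consumption → Zone A Certificate required.
Art. III. serves alcohol for on-premises consumption → Annual Permit required.
Art. IV. is located in Zone A; offers valet parking → Zone A Authorization required.
Art. V. seating 58 > 22; operates from an industrially zoned site → Municipal License not required.
Art. VI. does not provide lodging to guests; seating 58 > 48 → Annual Permit exemption does not apply.
Art. VII. offers valet parking → Valet Operator Registration required.
Art. VIII. operates from an industrially zoned site (not: is a home-based business); offers valet parking → Commercial Registration not required.

Annual Permit, Valet Operator Registration, Zone A Authorization, Zone A Certificate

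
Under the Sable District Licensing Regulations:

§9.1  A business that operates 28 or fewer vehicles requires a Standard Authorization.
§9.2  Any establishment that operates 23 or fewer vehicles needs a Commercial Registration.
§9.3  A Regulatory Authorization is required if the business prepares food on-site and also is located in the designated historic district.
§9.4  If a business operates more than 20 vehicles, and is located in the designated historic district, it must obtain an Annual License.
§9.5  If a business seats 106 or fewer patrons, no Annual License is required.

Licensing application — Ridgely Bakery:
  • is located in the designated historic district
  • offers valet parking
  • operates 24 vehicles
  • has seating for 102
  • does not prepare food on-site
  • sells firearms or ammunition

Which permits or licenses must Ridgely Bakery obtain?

§9.1 vehicles 24 ≤ 28 → Standard Authorization required.
§9.2 vehicles 24 > 23 → Commercial Registration not required.
§9.3 does not prepare food on-site; is located in the designated historic district → Regulatory Authorization not required.
§9.4 vehicles 24 > 20; is located in the designated historic district → Annual License required.
§9.5 seating 102 ≤ 106 → exempt from Annual License.

Standard Authorization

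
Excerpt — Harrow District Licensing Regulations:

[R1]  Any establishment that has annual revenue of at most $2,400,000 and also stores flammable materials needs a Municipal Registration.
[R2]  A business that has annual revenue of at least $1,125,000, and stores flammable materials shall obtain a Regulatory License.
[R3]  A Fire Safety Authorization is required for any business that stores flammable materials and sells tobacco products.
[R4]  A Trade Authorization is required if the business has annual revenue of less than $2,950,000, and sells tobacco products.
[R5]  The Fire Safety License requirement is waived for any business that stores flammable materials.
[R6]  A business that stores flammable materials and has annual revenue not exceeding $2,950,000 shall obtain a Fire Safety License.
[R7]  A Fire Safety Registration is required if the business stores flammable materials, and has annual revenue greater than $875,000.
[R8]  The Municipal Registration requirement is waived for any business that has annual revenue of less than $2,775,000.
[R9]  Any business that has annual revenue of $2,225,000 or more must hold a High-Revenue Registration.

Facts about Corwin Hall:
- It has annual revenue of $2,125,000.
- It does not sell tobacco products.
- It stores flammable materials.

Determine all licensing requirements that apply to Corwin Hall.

[R1] revenue $2,125,000 ≤ $2,400,000; stores flammable materials → Municipal Registration required.
[R2] revenue $2,125,000 ≥ $1,125,000; stores flammable materials → Regulatory License required.
[R3] stores flammable materials; does not sell tobacco products → Fire Safety Authorization not required.
[R4] revenue $2,125,000 < $2,950,000; does not sell tobacco products → Trade Authorization not required.
[R5] stores flammable materials → exempt from Fire Safety License.
[R6] stores flammable materials; revenue $2,125,000 ≤ $2,950,000 → Fire Safety License required.
[R7] stores flammable materials; revenue $2,125,000 > $875,000 → Fire Safety Registration required.
[R8] revenue $2,125,000 < $2,775,000 → exempt from Municipal Registration.
[R9] revenue $2,125,000 < $2,225,000 → High-Revenue Registration not required.

Fire Safety Registration, Regulatory License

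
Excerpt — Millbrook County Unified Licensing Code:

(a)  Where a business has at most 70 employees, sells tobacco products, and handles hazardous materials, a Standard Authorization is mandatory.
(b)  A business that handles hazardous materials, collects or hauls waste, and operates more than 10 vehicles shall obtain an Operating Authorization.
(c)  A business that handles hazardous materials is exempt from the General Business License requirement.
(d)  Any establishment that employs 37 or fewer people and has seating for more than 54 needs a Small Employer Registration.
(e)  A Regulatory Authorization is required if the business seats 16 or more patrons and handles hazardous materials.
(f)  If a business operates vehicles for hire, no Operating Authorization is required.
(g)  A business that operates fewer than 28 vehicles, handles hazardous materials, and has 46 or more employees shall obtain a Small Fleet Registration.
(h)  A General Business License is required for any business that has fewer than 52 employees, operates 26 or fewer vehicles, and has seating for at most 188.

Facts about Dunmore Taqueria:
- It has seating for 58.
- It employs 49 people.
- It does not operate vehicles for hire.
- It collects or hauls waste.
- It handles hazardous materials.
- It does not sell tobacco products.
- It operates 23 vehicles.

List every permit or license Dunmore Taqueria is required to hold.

(a) employees 49 ≤ 70; does not sell tobacco products; handles hazardous materials → Standard Authorization not required.
(b) handles hazardous materials; collects or hauls waste; vehicles 23 > 10 → Operating Authorization required.
(c) handles hazardous materials → exempt from General Business License.
(d) employees 49 > 37; seating 58 > 54 → Small Employer Registration not required.
(e) seating 58 ≥ 16; handles hazardous materials → Regulatory Authorization required.
(f) does not operate vehicles for hire → Operating Authorization exemption does not apply.
(g) vehicles 23 < 28; handles hazardous materials; employees 49 ≥ 46 → Small Fleet Registration required.
(h) employees 49 < 52; vehicles 23 ≤ 26; seating 58 ≤ 188 → General Business License required.

Operating Authorization, Regulatory Authorization, Small Fleet Registration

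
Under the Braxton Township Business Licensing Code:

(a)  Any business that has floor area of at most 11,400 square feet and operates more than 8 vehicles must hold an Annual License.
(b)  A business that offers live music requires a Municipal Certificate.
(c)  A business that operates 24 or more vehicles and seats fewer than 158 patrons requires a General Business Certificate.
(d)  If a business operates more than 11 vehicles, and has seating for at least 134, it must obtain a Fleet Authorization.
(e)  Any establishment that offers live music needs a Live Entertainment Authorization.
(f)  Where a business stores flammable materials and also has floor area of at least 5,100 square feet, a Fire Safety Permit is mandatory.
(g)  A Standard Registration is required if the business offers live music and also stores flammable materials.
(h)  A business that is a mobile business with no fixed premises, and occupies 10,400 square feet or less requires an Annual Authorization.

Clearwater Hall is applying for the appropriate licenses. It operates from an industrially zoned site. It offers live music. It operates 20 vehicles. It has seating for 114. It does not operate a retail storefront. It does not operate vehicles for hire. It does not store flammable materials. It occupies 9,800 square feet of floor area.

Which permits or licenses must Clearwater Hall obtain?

Annual License, Live Entertainment Authorization, Municipal Certificate

(a) floor area 9,800 square feet ≤ 11,400 square feet; vehicles 20 > 8 → Annual License required.
(b) offers live music → Municipal Certificate required.
(c) vehicles 20 < 24; seating 114 < 158 → General Business Certificate not required.
(d) vehicles 20 > 11; seating 114 < 134 → Fleet Authorization not required.
(e) offers live music → Live Entertainment Authorization required.
(f) does not store flammable materials; floor area 9,800 square feet ≥ 5,100 square feet → Fire Safety Permit not required.
(g) offers live music; does not store flammable materials → Standard Registration not required.
(h) operates from an industrially zoned site (not: is a mobile business with no fixed premises); floor area 9,800 square feet ≤ 10,400 square feet → Annual Authorization not required.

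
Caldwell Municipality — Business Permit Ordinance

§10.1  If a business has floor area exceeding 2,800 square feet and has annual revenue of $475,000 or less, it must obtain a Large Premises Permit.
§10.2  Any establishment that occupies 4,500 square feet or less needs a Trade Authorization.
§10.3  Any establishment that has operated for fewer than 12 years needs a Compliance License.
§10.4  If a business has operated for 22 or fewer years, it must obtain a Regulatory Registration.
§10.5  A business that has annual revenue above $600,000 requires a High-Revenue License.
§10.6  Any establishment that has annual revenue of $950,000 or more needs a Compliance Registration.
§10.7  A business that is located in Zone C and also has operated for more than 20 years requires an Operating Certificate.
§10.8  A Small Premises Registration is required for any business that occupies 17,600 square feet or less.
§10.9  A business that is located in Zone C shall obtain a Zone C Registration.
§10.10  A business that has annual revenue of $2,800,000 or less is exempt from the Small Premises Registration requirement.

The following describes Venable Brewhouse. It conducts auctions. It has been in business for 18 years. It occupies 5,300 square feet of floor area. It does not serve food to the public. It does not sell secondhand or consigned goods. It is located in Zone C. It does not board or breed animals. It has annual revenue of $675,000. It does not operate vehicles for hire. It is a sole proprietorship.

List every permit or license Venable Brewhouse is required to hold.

§10.1 floor area 5,300 square feet > 2,800 square feet; revenue $675,000 > $475,000 → Large Premises Permit not required.
§10.2 floor area 5,300 square feet > 4,500 square feet → Trade Authorization not required.
§10.3 years in business 18 ≥ 12 → Compliance License not required.
§10.4 years in business 18 ≤ 22 → Regulatory Registration required.
§10.5 revenue $675,000 > $600,000 → High-Revenue License required.
§10.6 revenue $675,000 < $950,000 → Compliance Registration not required.
§10.7 is located in Zone C; years in business 18 ≤ 20 → Operating Certificate not required.
§10.8 floor area 5,300 square feet ≤ 17,600 square feet → Small Premises Registration required.
§10.9 is located in Zone C → Zone C Registration required.
§10.10 revenue $675,000 ≤ $2,800,000 → exempt from Small Premises Registration.

High-Revenue License, Regulatory Registration, Zone C Registration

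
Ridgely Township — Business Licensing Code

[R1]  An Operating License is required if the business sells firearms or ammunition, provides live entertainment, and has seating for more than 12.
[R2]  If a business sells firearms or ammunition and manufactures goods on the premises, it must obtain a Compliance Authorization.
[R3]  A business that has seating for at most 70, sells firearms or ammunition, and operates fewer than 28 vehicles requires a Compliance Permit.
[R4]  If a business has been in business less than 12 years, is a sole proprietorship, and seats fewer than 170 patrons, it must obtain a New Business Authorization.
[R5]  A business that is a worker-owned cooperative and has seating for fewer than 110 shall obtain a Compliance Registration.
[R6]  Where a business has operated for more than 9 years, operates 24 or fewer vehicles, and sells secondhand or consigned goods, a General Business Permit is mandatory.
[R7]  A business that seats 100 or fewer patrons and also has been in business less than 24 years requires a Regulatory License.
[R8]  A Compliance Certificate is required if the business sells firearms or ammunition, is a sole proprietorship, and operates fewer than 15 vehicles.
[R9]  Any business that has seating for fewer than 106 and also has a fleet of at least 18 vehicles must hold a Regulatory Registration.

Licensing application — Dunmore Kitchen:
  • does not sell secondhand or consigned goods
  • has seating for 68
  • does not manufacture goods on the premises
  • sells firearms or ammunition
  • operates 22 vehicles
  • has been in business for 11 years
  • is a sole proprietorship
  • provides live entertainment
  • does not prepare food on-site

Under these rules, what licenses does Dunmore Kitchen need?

Compliance Permit, New Business Authorization, Operating License, Regulatory License, Regulatory Registration

[R1] sells firearms or ammunition; provides live entertainment; seating 68 > 12 → Operating License required.
[R2] sells firearms or ammunition; does not manufacture goods on the premises → Compliance Authorization not required.
[R3] seating 68 ≤ 70; sells firearms or ammunition; vehicles 22 < 28 → Compliance Permit required.
[R4] years in business 11 < 12; is a sole proprietorship; seating 68 < 170 → New Business Authorization required.
[R5] is a sole proprietorship (not: is a worker-owned cooperative); seating 68 < 110 → Compliance Registration not required.
[R6] years in business 11 > 9; vehicles 22 ≤ 24; does not sell secondhand or consigned goods → General Business Permit not required.
[R7] seating 68 ≤ 100; years in business 11 < 24 → Regulatory License required.
[R8] sells firearms or ammunition; is a sole proprietorship; vehicles 22 ≥ 15 → Compliance Certificate not required.
[R9] seating 68 < 106; vehicles 22 ≥ 18 → Regulatory Registration required.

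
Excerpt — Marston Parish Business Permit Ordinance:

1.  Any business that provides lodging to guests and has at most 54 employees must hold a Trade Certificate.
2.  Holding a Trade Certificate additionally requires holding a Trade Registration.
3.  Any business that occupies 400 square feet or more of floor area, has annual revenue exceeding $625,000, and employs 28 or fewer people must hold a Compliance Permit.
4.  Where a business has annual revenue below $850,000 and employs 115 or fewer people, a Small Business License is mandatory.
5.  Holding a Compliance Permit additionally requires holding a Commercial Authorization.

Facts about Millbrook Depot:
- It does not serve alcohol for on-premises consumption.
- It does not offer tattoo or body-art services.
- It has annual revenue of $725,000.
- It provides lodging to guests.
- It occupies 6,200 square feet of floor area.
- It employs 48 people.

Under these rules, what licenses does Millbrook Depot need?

1. provides lodging to guests; employees 48 ≤ 54 → Trade Certificate required.
2. Trade Certificate is required → Trade Registration also required.
3. floor area 6,200 square feet ≥ 400 square feet; revenue $725,000 > $625,000; employees 48 > 28 → Compliance Permit not required.
4. revenue $725,000 < $850,000; employees 48 ≤ 115 → Small Business License required.
5. Compliance Permit is not required → no effect.

Small Business License, Trade Certificate, Trade Registration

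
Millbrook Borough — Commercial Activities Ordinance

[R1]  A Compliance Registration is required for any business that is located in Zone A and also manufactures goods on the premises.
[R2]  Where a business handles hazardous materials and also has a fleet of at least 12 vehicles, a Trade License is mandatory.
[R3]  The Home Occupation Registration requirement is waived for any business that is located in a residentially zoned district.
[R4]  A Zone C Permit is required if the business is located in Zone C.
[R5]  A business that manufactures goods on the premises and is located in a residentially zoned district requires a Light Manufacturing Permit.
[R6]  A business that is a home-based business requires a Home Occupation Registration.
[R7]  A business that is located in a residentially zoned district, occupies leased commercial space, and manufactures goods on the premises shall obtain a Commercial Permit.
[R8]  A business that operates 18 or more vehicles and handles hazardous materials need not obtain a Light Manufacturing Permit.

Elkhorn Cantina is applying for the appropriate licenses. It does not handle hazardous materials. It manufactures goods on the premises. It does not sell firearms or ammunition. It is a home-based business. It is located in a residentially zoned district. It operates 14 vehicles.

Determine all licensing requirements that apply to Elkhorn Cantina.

Light Manufacturing Permit

[R1] is located in a residentially zoned district (not: is located in Zone A); manufactures goods on the premises → Compliance Registration not required.
[R2] does not handle hazardous materials; vehicles 14 ≥ 12 → Trade License not required.
[R3] is located in a residentially zoned district → exempt from Home Occupation Registration.
[R4] is located in a residentially zoned district (not: is located in Zone C) → Zone C Permit not required.
[R5] manufactures goods on the premises; is located in a residentially zoned district → Light Manufacturing Permit required.
[R6] is a home-based business → Home Occupation Registration required.
[R7] is located in a residentially zoned district; is a home-based business (not: occupies leased commercial space); manufactures goods on the premises → Commercial Permit not required.
[R8] vehicles 14 < 18; does not handle hazardous materials → Light Manufacturing Permit exemption does not apply.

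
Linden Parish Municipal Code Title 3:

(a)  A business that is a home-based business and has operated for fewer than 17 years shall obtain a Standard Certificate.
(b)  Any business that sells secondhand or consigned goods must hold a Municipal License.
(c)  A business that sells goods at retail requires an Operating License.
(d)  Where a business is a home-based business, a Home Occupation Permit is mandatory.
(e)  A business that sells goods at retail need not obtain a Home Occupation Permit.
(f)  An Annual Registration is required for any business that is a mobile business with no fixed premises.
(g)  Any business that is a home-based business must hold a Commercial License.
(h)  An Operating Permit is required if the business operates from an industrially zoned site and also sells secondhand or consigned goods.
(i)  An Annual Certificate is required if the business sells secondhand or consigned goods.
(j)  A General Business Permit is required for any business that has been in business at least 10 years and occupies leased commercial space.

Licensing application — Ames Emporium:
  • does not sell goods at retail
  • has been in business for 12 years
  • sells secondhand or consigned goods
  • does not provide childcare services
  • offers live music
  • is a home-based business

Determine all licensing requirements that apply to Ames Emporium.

(a) is a home-based business; years in business 12 < 17 → Standard Certificate required.
(b) sells secondhand or consigned goods → Municipal License required.
(c) does not sell goods at retail → Operating License not required.
(d) is a home-based business → Home Occupation Permit required.
(e) does not sell goods at retail → Home Occupation Permit exemption does not apply.
(f) is a home-based business (not: is a mobile business with no fixed premises) → Annual Registration not required.
(g) is a home-based business → Commercial License required.
(h) is a home-based business (not: operates from an industrially zoned site); sells secondhand or consigned goods → Operating Permit not required.
(i) sells secondhand or consigned goods → Annual Certificate required.
(j) years in business 12 ≥ 10; is a home-based business (not: occupies leased commercial space) → General Business Permit not required.

Annual Certificate, Commercial License, Home Occupation Permit, Municipal License, Standard Certificate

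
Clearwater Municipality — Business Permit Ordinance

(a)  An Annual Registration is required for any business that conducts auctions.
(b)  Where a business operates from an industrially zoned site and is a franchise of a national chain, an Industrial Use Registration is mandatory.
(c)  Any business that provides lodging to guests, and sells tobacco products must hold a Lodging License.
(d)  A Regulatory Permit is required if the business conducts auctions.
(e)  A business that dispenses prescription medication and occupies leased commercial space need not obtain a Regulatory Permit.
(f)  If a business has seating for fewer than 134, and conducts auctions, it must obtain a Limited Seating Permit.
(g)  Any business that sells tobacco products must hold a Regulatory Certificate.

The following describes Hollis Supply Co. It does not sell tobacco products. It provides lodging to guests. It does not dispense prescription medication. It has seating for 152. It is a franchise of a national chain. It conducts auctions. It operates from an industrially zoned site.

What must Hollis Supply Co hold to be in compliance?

(a) conducts auctions → Annual Registration required.
(b) operates from an industrially zoned site; is a franchise of a national chain → Industrial Use Registration required.
(c) provides lodging to guests; does not sell tobacco products → Lodging License not required.
(d) conducts auctions → Regulatory Permit required.
(e) does not dispense prescription medication; operates from an industrially zoned site (not: occupies leased commercial space) → Regulatory Permit exemption does not apply.
(f) seating 152 ≥ 134; conducts auctions → Limited Seating Permit not required.
(g) does not sell tobacco products → Regulatory Certificate not required.

Annual Registration, Industrial Use Registration, Regulatory Permit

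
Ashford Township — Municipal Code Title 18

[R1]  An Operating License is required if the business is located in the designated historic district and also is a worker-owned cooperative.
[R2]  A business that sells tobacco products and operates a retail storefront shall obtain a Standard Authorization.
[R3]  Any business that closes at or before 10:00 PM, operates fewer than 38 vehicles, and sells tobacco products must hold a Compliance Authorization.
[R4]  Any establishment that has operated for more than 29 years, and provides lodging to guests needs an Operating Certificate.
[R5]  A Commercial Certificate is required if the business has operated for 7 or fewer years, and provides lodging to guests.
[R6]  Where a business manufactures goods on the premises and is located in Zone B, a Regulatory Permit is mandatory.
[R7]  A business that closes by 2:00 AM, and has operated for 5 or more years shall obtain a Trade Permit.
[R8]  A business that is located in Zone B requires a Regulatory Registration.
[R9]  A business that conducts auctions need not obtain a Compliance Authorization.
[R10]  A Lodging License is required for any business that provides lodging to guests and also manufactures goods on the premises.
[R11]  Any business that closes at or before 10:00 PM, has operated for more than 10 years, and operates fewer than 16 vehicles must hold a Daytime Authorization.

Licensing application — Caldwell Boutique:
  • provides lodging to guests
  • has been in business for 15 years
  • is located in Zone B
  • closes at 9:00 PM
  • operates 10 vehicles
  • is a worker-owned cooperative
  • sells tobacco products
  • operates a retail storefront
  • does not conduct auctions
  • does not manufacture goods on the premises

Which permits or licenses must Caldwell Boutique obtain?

Compliance Authorization, Daytime Authorization, Regulatory Registration, Standard Authorization, Trade Permit

[R1] is located in Zone B (not: is located in the designated historic district); is a worker-owned cooperative → Operating License not required.
[R2] sells tobacco products; operates a retail storefront → Standard Authorization required.
[R3] closes 9:00 PM, at/before 10:00 PM; vehicles 10 < 38; sells tobacco products → Compliance Authorization required.
[R4] years in business 15 ≤ 29; provides lodging to guests → Operating Certificate not required.
[R5] years in business 15 > 7; provides lodging to guests → Commercial Certificate not required.
[R6] does not manufacture goods on the premises; is located in Zone B → Regulatory Permit not required.
[R7] closes 9:00 PM, at/before 2:00 AM; years in business 15 ≥ 5 → Trade Permit required.
[R8] is located in Zone B → Regulatory Registration required.
[R9] does not conduct auctions → Compliance Authorization exemption does not apply.
[R10] provides lodging to guests; does not manufacture goods on the premises → Lodging License not required.
[R11] closes 9:00 PM, at/before 10:00 PM; years in business 15 > 10; vehicles 10 < 16 → Daytime Authorization required.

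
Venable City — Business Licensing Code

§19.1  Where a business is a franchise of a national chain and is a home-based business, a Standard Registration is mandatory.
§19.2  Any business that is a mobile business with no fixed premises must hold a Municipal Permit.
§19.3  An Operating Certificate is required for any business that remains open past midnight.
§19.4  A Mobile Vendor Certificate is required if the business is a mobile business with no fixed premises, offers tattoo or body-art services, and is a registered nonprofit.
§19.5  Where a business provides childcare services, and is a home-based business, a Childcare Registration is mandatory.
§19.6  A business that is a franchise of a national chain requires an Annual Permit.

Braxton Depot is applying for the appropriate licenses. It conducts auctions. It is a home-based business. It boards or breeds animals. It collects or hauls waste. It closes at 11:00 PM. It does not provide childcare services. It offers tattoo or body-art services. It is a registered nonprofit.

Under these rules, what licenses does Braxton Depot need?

§19.1 is a registered nonprofit (not: is a franchise of a national chain); is a home-based business → Standard Registration not required.
§19.2 is a home-based business (not: is a mobile business with no fixed premises) → Municipal Permit not required.
§19.3 closes 11:00 PM, at/before midnight → Operating Certificate not required.
§19.4 is a home-based business (not: is a mobile business with no fixed premises); offers tattoo or body-art services; is a registered nonprofit → Mobile Vendor Certificate not required.
§19.5 does not provide childcare services; is a home-based business → Childcare Registration not required.
§19.6 is a registered nonprofit (not: is a franchise of a national chain) → Annual Permit not required.

None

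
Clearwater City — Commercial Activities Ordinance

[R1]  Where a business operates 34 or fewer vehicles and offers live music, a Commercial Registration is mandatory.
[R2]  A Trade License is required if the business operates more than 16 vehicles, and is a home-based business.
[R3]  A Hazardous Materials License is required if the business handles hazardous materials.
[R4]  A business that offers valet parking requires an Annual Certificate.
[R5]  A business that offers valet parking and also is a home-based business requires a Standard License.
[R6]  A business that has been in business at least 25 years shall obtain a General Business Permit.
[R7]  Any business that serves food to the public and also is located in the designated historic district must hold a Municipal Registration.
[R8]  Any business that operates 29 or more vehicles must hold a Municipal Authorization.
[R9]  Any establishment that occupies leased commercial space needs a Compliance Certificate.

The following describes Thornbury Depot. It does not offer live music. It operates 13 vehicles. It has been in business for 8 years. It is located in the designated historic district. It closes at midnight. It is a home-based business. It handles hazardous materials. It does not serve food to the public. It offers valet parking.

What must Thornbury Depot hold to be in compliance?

[R1] vehicles 13 ≤ 34; does not offer live music → Commercial Registration not required.
[R2] vehicles 13 ≤ 16; is a home-based business → Trade License not required.
[R3] handles hazardous materials → Hazardous Materials License required.
[R4] offers valet parking → Annual Certificate required.
[R5] offers valet parking; is a home-based business → Standard License required.
[R6] years in business 8 < 25 → General Business Permit not required.
[R7] does not serve food to the public; is located in the designated historic district → Municipal Registration not required.
[R8] vehicles 13 < 29 → Municipal Authorization not required.
[R9] is a home-based business (not: occupies leased commercial space) → Compliance Certificate not required.

Annual Certificate, Hazardous Materials License, Standard License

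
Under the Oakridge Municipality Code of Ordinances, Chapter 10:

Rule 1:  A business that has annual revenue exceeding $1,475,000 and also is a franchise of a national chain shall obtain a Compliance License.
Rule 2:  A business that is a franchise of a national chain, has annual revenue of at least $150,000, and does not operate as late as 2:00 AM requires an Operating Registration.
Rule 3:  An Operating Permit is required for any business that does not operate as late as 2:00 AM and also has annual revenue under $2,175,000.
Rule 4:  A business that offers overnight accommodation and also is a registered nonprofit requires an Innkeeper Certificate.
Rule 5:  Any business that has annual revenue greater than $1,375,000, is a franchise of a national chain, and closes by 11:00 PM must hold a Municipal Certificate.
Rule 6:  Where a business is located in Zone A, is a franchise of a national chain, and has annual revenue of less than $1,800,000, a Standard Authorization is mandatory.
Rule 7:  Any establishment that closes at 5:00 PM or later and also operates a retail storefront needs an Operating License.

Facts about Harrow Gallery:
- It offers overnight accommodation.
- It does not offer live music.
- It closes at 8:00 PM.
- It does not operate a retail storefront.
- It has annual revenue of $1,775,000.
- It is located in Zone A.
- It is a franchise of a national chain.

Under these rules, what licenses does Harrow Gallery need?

Rule 1: revenue $1,775,000 > $1,475,000; is a franchise of a national chain → Compliance License required.
Rule 2: is a franchise of a national chain; revenue $1,775,000 ≥ $150,000; closes 8:00 PM, at/before 2:00 AM → Operating Registration required.
Rule 3: closes 8:00 PM, at/before 2:00 AM; revenue $1,775,000 < $2,175,000 → Operating Permit required.
Rule 4: offers overnight accommodation; is a franchise of a national chain (not: is a registered nonprofit) → Innkeeper Certificate not required.
Rule 5: revenue $1,775,000 > $1,375,000; is a franchise of a national chain; closes 8:00 PM, at/before 11:00 PM → Municipal Certificate required.
Rule 6: is located in Zone A; is a franchise of a national chain; revenue $1,775,000 < $1,800,000 → Standard Authorization required.
Rule 7: closes 8:00 PM, after 5:00 PM; does not operate a retail storefront → Operating License not required.

Compliance License, Municipal Certificate, Operating Permit, Operating Registration, Standard Authorization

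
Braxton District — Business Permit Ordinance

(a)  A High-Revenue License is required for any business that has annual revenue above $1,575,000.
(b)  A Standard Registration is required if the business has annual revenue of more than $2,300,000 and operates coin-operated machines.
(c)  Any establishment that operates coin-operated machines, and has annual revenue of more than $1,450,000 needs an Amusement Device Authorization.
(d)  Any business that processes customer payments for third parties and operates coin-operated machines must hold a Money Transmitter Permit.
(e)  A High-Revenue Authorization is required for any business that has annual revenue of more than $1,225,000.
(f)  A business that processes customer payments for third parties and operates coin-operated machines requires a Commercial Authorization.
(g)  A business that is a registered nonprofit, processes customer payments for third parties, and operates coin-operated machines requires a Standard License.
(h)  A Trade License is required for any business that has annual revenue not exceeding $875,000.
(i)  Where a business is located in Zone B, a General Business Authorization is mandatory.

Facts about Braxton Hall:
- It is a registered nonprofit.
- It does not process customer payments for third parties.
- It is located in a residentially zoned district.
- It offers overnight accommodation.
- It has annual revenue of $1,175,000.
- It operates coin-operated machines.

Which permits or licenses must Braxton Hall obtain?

(a) revenue $1,175,000 ≤ $1,575,000 → High-Revenue License not required.
(b) revenue $1,175,000 ≤ $2,300,000; operates coin-operated machines → Standard Registration not required.
(c) operates coin-operated machines; revenue $1,175,000 ≤ $1,450,000 → Amusement Device Authorization not required.
(d) does not process customer payments for third parties; operates coin-operated machines → Money Transmitter Permit not required.
(e) revenue $1,175,000 ≤ $1,225,000 → High-Revenue Authorization not required.
(f) does not process customer payments for third parties; operates coin-operated machines → Commercial Authorization not required.
(g) is a registered nonprofit; does not process customer payments for third parties; operates coin-operated machines → Standard License not required.
(h) revenue $1,175,000 > $875,000 → Trade License not required.
(i) is located in a residentially zoned district (not: is located in Zone B) → General Business Authorization not required.

None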